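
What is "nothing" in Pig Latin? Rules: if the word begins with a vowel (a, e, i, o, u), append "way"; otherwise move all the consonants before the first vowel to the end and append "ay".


Word: "nothing"
Starts with consonant(s) → move to end, add 'ay'
Consonant cluster: "n"
Pig Latin = "othingnay"


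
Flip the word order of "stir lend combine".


Original: "stir lend combine"
Words (1..n): stir | lend | combine
Reversed (n..1): combine | lend | stir
Result = "combine lend stir"


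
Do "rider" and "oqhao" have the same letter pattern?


Pattern of "rider": [0, 1, 2, 3, 0]
Pattern of "oqhao": [0, 1, 2, 3, 0]
Patterns match
Same pattern = Yes


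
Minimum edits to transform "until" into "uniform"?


Word 1: "until" (length 5)
Word 2: "uniform" (length 7)
One optimal edit sequence (insert/delete/substitute each cost 1):
  1. keep 'u'
  2. keep 'n'
  3. insert 'i'  (+1)
  4. insert 'f'  (+1)
  5. substitute 't' -> 'o'  (+1)
  6. substitute 'i' -> 'r'  (+1)
  7. substitute 'l' -> 'm'  (+1)
Total edit operations: 5
Edit distance = 5


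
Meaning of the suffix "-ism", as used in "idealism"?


Suffix: -ism
Example: idealism = ideal + -ism
Meaning = belief / practice


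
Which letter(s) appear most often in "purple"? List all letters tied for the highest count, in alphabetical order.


Word: "purple"
Letter counts:
  'e': 1
  'l': 1
  'p': 2
  'r': 1
  'u': 1
Maximum count = 2
Most frequent = 'p' (2 times each)


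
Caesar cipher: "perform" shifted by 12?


Word: "perform"
Shift: 12
Each letter → (letter + shift) mod 26:
  'p' (15) + 12 = 1 → 'b'
  'e' (4) + 12 = 16 → 'q'
  'r' (17) + 12 = 3 → 'd'
  'f' (5) + 12 = 17 → 'r'
  'o' (14) + 12 = 0 → 'a'
  'r' (17) + 12 = 3 → 'd'
  'm' (12) + 12 = 24 → 'y'
Result = "bqdrady"


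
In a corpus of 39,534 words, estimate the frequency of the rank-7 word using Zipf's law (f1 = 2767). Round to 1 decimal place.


Zipf's law: f(r) = f(1) / r
f(1) = 2767
f(7) = 2767 / 7
= 395.3 occurrences


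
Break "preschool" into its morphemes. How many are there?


Word: "preschool"
Morphemes: pre- / school
Each morpheme carries meaning
= 2 morphemes


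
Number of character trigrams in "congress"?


Word: "congress" (length 8)
Number of 3-grams = length - 3 + 1 = 8 - 3 + 1
= 6


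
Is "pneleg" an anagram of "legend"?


Word 1: "legend" → sorted: deegln
Word 2: "pneleg" → sorted: eeglnp
Same letters? deegln != eeglnp
Anagram = No


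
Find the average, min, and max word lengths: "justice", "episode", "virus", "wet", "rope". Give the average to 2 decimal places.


Lengths: "justice"=7, "episode"=7, "virus"=5, "wet"=3, "rope"=4
Sum = 26, Count = 5
Average = 26/5 = 5.20
= avg=5.20, min=3, max=7


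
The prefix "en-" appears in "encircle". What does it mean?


Prefix: en-
Example: encircle (en- + circle)
Meaning = cause to / put into


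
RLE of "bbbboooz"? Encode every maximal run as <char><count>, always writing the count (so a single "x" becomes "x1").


String: "bbbboooz"
Scanning for consecutive runs:
  'b' x 4
  'o' x 3
  'z' x 1
RLE = "b4o3z1"


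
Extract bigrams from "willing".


Word: "willing" (length 7)
Number of bigrams = 7 - 2 + 1 = 6
  Position 0: "wi"
  Position 1: "il"
  Position 2: "ll"
  Position 3: "li"
  Position 4: "in"
  Position 5: "ng"
Bigrams = "wi", "il", "ll", "li", "in", "ng"


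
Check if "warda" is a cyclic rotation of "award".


Word: "award", Candidate: "warda"
Method: check if candidate is substring of word+word
"awardaward" contains "warda"? Yes
Is rotation = Yes


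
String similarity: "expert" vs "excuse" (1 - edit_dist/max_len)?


Word 1: "expert" (length 6)
Word 2: "excuse" (length 6)
One optimal edit sequence:
  1. keep 'e'
  2. keep 'x'
  3. substitute 'p' -> 'c'  (+1)
  4. substitute 'e' -> 'u'  (+1)
  5. substitute 'r' -> 's'  (+1)
  6. substitute 't' -> 'e'  (+1)
Edit distance = 4
Max length = max(6, 6) = 6
Similarity = 1 - 4/6
= 0.3333


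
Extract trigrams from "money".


Word: "money" (length 5)
Number of trigrams = 5 - 3 + 1 = 3
  Position 0: "mon"
  Position 1: "one"
  Position 2: "ney"
Trigrams = "mon", "one", "ney"


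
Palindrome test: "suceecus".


Word: "suceecus"
Reversed: "suceecus"
Forward == Backward? suceecus == suceecus
Palindrome = Yes


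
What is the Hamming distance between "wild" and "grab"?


Comparing character by character (same length = 4):
  Pos 0: 'w' vs 'g' !=
  Pos 1: 'i' vs 'r' !=
  Pos 2: 'l' vs 'a' !=
  Pos 3: 'd' vs 'b' !=
Hamming distance = 4


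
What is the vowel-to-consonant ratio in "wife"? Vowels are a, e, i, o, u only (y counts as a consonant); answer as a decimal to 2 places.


Word: "wife"
Vowels (a,e,i,o,u): 2
Consonants: 2
Ratio = 2/2
= 1.00


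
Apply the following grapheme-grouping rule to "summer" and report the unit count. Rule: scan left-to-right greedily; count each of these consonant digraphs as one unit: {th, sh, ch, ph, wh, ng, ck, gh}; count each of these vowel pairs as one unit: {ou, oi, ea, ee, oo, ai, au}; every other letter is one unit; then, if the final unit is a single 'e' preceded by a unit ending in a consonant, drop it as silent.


Word: "summer" (6 letters)
Left-to-right scan:
  1. 's' (letter)
  2. 'u' (letter)
  3. 'm' (letter)
  4. 'm' (letter)
  5. 'e' (letter)
  6. 'r' (letter)
Units from scan: 6
Sound units = 6 units


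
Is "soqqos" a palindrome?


Word: "soqqos"
Reversed: "soqqos"
Forward == Backward? soqqos == soqqos
Palindrome = Yes


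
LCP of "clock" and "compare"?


Word 1: "clock"
Word 2: "compare"
Comparing from start:
  Pos 0: 'c' == 'c'
  Pos 1: 'l' != 'o' (stop)
LCP = "c" (length 1)


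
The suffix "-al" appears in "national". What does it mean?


Suffix: -al
Example: national = nation + -al
Meaning = relating to


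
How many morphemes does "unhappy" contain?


Word: "unhappy"
Morphemes: un- | happy
Each morpheme carries meaning
= 2 morphemes


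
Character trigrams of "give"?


Word: "give" (length 4)
Number of trigrams = 4 - 3 + 1 = 2
  Position 0: "giv"
  Position 1: "ive"
Trigrams = "giv", "ive"


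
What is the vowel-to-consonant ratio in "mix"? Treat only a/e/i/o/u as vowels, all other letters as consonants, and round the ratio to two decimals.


Word: "mix"
Vowels (a,e,i,o,u): 1
Consonants: 2
Ratio = 1/2
= 0.50


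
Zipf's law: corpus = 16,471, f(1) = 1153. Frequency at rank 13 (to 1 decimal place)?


Zipf's law: f(r) = f(1) / r
f(1) = 1153
f(13) = 1153 / 13
= 88.7 occurrences


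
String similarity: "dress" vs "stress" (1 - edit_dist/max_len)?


Word 1: "dress" (length 5)
Word 2: "stress" (length 6)
One optimal edit sequence:
  1. insert 's'  (+1)
  2. substitute 'd' -> 't'  (+1)
  3. keep 'r'
  4. keep 'e'
  5. keep 's'
  6. keep 's'
Edit distance = 2
Max length = max(5, 6) = 6
Similarity = 1 - 2/6
= 0.6667


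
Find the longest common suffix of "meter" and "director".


Word 1: "meter"
Word 2: "director"
Comparing from end:
  Pos -1: 'r' == 'r'
  Pos -2: 'e' != 'o' (stop)
LCS = "r" (length 1)


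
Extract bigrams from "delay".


Word: "delay" (length 5)
Number of bigrams = 5 - 2 + 1 = 4
  Position 0: "de"
  Position 1: "el"
  Position 2: "la"
  Position 3: "ay"
Bigrams = "de", "el", "la", "ay"


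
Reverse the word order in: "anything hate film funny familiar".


Original: "anything hate film funny familiar"
Words (1..n): anything | hate | film | funny | familiar
Reversed (n..1): familiar | funny | film | hate | anything
Result = "familiar funny film hate anything"


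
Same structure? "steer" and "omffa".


Pattern of "steer": [0, 1, 2, 2, 3]
Pattern of "omffa": [0, 1, 2, 2, 3]
Patterns match
Same pattern = Yes


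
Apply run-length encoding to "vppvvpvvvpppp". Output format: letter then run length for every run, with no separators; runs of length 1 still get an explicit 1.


String: "vppvvpvvvpppp"
Scanning for consecutive runs:
  'v' x 1
  'p' x 2
  'v' x 2
  'p' x 1
  'v' x 3
  'p' x 4
RLE = "v1p2v2p1v3p4"


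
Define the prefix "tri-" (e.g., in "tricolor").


Prefix: tri-
As in: tricolor -> tri- + color
Meaning = three


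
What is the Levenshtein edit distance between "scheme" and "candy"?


Word 1: "scheme" (length 6)
Word 2: "candy" (length 5)
One optimal edit sequence (insert/delete/substitute each cost 1):
  1. delete 's'  (+1)
  2. keep 'c'
  3. substitute 'h' -> 'a'  (+1)
  4. substitute 'e' -> 'n'  (+1)
  5. substitute 'm' -> 'd'  (+1)
  6. substitute 'e' -> 'y'  (+1)
Total edit operations: 5
Edit distance = 5


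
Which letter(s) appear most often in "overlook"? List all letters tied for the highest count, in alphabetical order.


Word: "overlook"
Letter counts:
  'e': 1
  'k': 1
  'l': 1
  'o': 3
  'r': 1
  'v': 1
Maximum count = 3
Most frequent = 'o' (3 times each)


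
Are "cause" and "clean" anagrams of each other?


Word 1: "cause" → sorted: acesu
Word 2: "clean" → sorted: aceln
Same letters? acesu != aceln
Anagram = No


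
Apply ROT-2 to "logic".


Word: "logic"
Shift: 2
Each letter → (letter + shift) mod 26:
  'l' (11) + 2 = 13 → 'n'
  'o' (14) + 2 = 16 → 'q'
  'g' (6) + 2 = 8 → 'i'
  'i' (8) + 2 = 10 → 'k'
  'c' (2) + 2 = 4 → 'e'
Result = "nqike"


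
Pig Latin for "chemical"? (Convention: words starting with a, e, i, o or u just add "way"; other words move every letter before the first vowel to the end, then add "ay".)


Word: "chemical"
Starts with consonant(s) → move to end, add 'ay'
Consonant cluster: "ch"
Pig Latin = "emicalchay"


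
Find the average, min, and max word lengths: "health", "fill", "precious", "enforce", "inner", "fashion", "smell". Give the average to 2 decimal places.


Lengths: "health"=6, "fill"=4, "precious"=8, "enforce"=7, "inner"=5, "fashion"=7, "smell"=5
Sum = 42, Count = 7
Average = 42/7 = 6.00
= avg=6.00, min=4, max=8


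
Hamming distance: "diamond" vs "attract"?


Comparing character by character (same length = 7):
  Pos 0: 'd' vs 'a' !=
  Pos 1: 'i' vs 't' !=
  Pos 2: 'a' vs 't' !=
  Pos 3: 'm' vs 'r' !=
  Pos 4: 'o' vs 'a' !=
  Pos 5: 'n' vs 'c' !=
  Pos 6: 'd' vs 't' !=
Hamming distance = 7


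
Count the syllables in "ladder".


Word: "ladder"
Syllable breakdown: lad · der
Counting: 2 parts
= 2 syllables


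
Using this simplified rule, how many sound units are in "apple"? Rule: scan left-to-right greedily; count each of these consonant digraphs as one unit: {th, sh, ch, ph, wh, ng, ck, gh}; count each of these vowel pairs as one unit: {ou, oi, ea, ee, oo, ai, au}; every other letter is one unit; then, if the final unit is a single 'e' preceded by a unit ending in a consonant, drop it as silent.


Word: "apple" (5 letters)
Left-to-right scan:
  1. 'a' (letter)
  2. 'p' (letter)
  3. 'p' (letter)
  4. 'l' (letter)
  5. 'e' (letter)
Units from scan: 5
Final unit is 'e' after a consonant -> drop as silent (-1)
Sound units = 4 units


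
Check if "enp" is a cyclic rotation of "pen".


Word: "pen", Candidate: "enp"
Method: check if candidate is substring of word+word
"penpen" contains "enp"? Yes
Is rotation = Yes


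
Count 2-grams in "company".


Word: "company" (length 7)
Number of 2-grams = length - 2 + 1 = 7 - 2 + 1
= 6


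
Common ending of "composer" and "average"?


Word 1: "composer"
Word 2: "average"
Comparing from end:
  Pos -1: 'r' != 'e' (stop)
LCS = "" (length 0)


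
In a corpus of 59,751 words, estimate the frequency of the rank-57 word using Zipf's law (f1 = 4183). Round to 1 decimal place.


Zipf's law: f(r) = f(1) / r
f(1) = 4183
f(57) = 4183 / 57
= 73.4 occurrences


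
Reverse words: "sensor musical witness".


Original: "sensor musical witness"
Words (1..n): sensor | musical | witness
Reversed (n..1): witness | musical | sensor
Result = "witness musical sensor"


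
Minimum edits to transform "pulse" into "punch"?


Word 1: "pulse" (length 5)
Word 2: "punch" (length 5)
One optimal edit sequence (insert/delete/substitute each cost 1):
  1. keep 'p'
  2. keep 'u'
  3. substitute 'l' -> 'n'  (+1)
  4. substitute 's' -> 'c'  (+1)
  5. substitute 'e' -> 'h'  (+1)
Total edit operations: 3
Edit distance = 3


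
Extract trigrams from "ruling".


Word: "ruling" (length 6)
Number of trigrams = 6 - 3 + 1 = 4
  Position 0: "rul"
  Position 1: "uli"
  Position 2: "lin"
  Position 3: "ing"
Trigrams = "rul", "uli", "lin", "ing"


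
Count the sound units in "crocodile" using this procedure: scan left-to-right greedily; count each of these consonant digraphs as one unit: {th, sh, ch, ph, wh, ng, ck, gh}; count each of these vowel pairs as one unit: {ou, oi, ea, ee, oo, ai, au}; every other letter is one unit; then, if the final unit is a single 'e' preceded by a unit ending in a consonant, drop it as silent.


Word: "crocodile" (9 letters)
Left-to-right scan:
  [1] 'c' (letter)
  [2] 'r' (letter)
  [3] 'o' (letter)
  [4] 'c' (letter)
  [5] 'o' (letter)
  [6] 'd' (letter)
  [7] 'i' (letter)
  [8] 'l' (letter)
  [9] 'e' (letter)
Units from scan: 9
Final unit is 'e' after a consonant -> drop as silent (-1)
Sound units = 8 units


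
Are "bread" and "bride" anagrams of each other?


Word 1: "bread" → sorted: abder
Word 2: "bride" → sorted: bdeir
Same letters? abder != bdeir
Anagram = No


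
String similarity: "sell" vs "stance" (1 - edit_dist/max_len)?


Word 1: "sell" (length 4)
Word 2: "stance" (length 6)
One optimal edit sequence:
  1. keep 's'
  2. insert 't'  (+1)
  3. insert 'a'  (+1)
  4. substitute 'e' -> 'n'  (+1)
  5. substitute 'l' -> 'c'  (+1)
  6. substitute 'l' -> 'e'  (+1)
Edit distance = 5
Max length = max(4, 6) = 6
Similarity = 1 - 5/6
= 0.1667


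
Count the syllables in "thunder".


Word: "thunder"
Syllable breakdown: thun / der
Counting: 2 parts
= 2 syllables


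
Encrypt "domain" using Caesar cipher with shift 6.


Word: "domain"
Shift: 6
Each letter → (letter + shift) mod 26:
  'd' (3) + 6 = 9 → 'j'
  'o' (14) + 6 = 20 → 'u'
  'm' (12) + 6 = 18 → 's'
  'a' (0) + 6 = 6 → 'g'
  'i' (8) + 6 = 14 → 'o'
  'n' (13) + 6 = 19 → 't'
Result = "jusgot"


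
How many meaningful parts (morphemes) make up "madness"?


Word: "madness"
Morphemes: mad / -ness
Each morpheme carries meaning
= 2 morphemes


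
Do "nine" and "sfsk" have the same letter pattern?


Pattern of "nine": [0, 1, 0, 2]
Pattern of "sfsk": [0, 1, 0, 2]
Patterns match
Same pattern = Yes


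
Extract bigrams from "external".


Word: "external" (length 8)
Number of bigrams = 8 - 2 + 1 = 7
  Position 0: "ex"
  Position 1: "xt"
  Position 2: "te"
  Position 3: "er"
  Position 4: "rn"
  Position 5: "na"
  Position 6: "al"
Bigrams = "ex", "xt", "te", "er", "rn", "na", "al"


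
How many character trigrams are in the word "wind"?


Word: "wind" (length 4)
Number of 3-grams = length - 3 + 1 = 4 - 3 + 1
= 2


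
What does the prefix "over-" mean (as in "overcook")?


Prefix: over-
Example: overcook = over- + cook
Meaning = excessive


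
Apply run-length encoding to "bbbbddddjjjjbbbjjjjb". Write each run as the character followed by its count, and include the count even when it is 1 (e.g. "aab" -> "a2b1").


String: "bbbbddddjjjjbbbjjjjb"
Scanning for consecutive runs:
  'b' x 4
  'd' x 4
  'j' x 4
  'b' x 3
  'j' x 4
  'b' x 1
RLE = "b4d4j4b3j4b1"


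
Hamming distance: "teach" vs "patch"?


Comparing character by character (same length = 5):
  Pos 0: 't' vs 'p' !=
  Pos 1: 'e' vs 'a' !=
  Pos 2: 'a' vs 't' !=
  Pos 3: 'c' vs 'c' =
  Pos 4: 'h' vs 'h' =
Hamming distance = 3


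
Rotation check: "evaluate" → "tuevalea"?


Word: "evaluate", Candidate: "tuevalea"
Method: check if candidate is substring of word+word
"evaluateevaluate" contains "tuevalea"? No
Is rotation = No


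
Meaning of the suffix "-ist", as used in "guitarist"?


Suffix: -ist
Example: guitarist (guitar + -ist)
Meaning = one who practices


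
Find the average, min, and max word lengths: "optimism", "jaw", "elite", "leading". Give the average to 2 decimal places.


Lengths: "optimism"=8, "jaw"=3, "elite"=5, "leading"=7
Sum = 23, Count = 4
Average = 23/4 = 5.75
= avg=5.75, min=3, max=8


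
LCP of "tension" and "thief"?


Word 1: "tension"
Word 2: "thief"
Comparing from start:
  Pos 0: 't' == 't'
  Pos 1: 'e' != 'h' (stop)
LCP = "t" (length 1)


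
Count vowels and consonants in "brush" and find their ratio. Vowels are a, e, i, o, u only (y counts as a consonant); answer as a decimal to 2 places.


Word: "brush"
Vowels (a,e,i,o,u): 1
Consonants: 4
Ratio = 1/4
= 0.25


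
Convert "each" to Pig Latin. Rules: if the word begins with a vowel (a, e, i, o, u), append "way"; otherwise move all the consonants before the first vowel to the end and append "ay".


Word: "each"
Starts with vowel → add 'way'
Pig Latin = "eachway"


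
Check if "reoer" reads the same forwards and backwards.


Word: "reoer"
Reversed: "reoer"
Forward == Backward? reoer == reoer
Palindrome = Yes


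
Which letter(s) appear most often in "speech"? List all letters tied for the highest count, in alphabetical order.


Word: "speech"
Letter counts:
  'c': 1
  'e': 2
  'h': 1
  'p': 1
  's': 1
Maximum count = 2
Most frequent = 'e' (2 times each)


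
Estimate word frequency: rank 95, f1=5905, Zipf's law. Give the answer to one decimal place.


Zipf's law: f(r) = f(1) / r
f(1) = 5905
f(95) = 5905 / 95
= 62.2 occurrences


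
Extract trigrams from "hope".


Word: "hope" (length 4)
Number of trigrams = 4 - 3 + 1 = 2
  Position 0: "hop"
  Position 1: "ope"
Trigrams = "hop", "ope"


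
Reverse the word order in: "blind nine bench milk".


Original: "blind nine bench milk"
Words (1..n): blind | nine | bench | milk
Reversed (n..1): milk | bench | nine | blind
Result = "milk bench nine blind"


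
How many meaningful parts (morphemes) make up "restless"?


Word: "restless"
Morphemes: rest / -less
Each morpheme carries meaning
= 2 morphemes


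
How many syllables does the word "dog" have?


Word: "dog"
Syllable breakdown: dog
Counting: 1 part
= 1 syllable


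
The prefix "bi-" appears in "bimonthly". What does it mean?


Prefix: bi-
As in: bimonthly -> bi- + monthly
Meaning = two


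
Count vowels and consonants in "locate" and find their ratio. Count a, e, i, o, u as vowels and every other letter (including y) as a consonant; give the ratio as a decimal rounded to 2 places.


Word: "locate"
Vowels (a,e,i,o,u): 3
Consonants: 3
Ratio = 3/3
= 1.00


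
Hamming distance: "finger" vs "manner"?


Comparing character by character (same length = 6):
  Pos 0: 'f' vs 'm' !=
  Pos 1: 'i' vs 'a' !=
  Pos 2: 'n' vs 'n' =
  Pos 3: 'g' vs 'n' !=
  Pos 4: 'e' vs 'e' =
  Pos 5: 'r' vs 'r' =
Hamming distance = 3


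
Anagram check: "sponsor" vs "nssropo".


Word 1: "sponsor" → sorted: nooprss
Word 2: "nssropo" → sorted: nooprss
Same letters? nooprss == nooprss
Anagram = Yes


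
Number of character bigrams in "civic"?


Word: "civic" (length 5)
Number of 2-grams = length - 2 + 1 = 5 - 2 + 1
= 4


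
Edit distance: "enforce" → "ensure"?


Word 1: "enforce" (length 7)
Word 2: "ensure" (length 6)
One optimal edit sequence (insert/delete/substitute each cost 1):
  1. keep 'e'
  2. keep 'n'
  3. substitute 'f' -> 's'  (+1)
  4. substitute 'o' -> 'u'  (+1)
  5. keep 'r'
  6. delete 'c'  (+1)
  7. keep 'e'
Total edit operations: 3
Edit distance = 3


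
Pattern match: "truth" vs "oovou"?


Pattern of "truth": [0, 1, 2, 0, 3]
Pattern of "oovou": [0, 0, 1, 0, 2]
Patterns do not match
Same pattern = No


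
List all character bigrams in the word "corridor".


Word: "corridor" (length 8)
Number of bigrams = 8 - 2 + 1 = 7
  Position 0: "co"
  Position 1: "or"
  Position 2: "rr"
  Position 3: "ri"
  Position 4: "id"
  Position 5: "do"
  Position 6: "or"
Bigrams = "co", "or", "rr", "ri", "id", "do", "or"


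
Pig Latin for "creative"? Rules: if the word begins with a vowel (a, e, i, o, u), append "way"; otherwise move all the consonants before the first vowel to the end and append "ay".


Word: "creative"
Starts with consonant(s) → move to end, add 'ay'
Consonant cluster: "cr"
Pig Latin = "eativecray"


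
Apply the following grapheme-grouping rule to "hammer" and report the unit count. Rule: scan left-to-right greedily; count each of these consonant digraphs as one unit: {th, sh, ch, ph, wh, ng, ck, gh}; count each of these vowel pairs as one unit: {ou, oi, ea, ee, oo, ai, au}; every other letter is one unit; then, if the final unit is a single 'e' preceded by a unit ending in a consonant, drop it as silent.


Word: "hammer" (6 letters)
Left-to-right scan:
  (1) 'h' (letter)
  (2) 'a' (letter)
  (3) 'm' (letter)
  (4) 'm' (letter)
  (5) 'e' (letter)
  (6) 'r' (letter)
Units from scan: 6
Sound units = 6 units


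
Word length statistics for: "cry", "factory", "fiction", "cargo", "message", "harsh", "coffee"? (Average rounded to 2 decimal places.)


Lengths: "cry"=3, "factory"=7, "fiction"=7, "cargo"=5, "message"=7, "harsh"=5, "coffee"=6
Sum = 40, Count = 7
Average = 40/7 = 5.71
= avg=5.71, min=3, max=7


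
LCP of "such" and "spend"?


Word 1: "such"
Word 2: "spend"
Comparing from start:
  Pos 0: 's' == 's'
  Pos 1: 'u' != 'p' (stop)
LCP = "s" (length 1)


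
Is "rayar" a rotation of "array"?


Word: "array", Candidate: "rayar"
Method: check if candidate is substring of word+word
"arrayarray" contains "rayar"? Yes
Is rotation = Yes


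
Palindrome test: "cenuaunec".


Word: "cenuaunec"
Reversed: "cenuaunec"
Forward == Backward? cenuaunec == cenuaunec
Palindrome = Yes


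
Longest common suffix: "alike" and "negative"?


Word 1: "alike"
Word 2: "negative"
Comparing from end:
  Pos -1: 'e' == 'e'
  Pos -2: 'k' != 'v' (stop)
LCS = "e" (length 1)


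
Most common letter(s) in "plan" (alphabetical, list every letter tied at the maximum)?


Word: "plan"
Letter counts:
  'a': 1
  'l': 1
  'n': 1
  'p': 1
Maximum count = 1
Most frequent = 'a', 'l', 'n', 'p' (1 time each)


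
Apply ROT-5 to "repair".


Word: "repair"
Shift: 5
Each letter → (letter + shift) mod 26:
  'r' (17) + 5 = 22 → 'w'
  'e' (4) + 5 = 9 → 'j'
  'p' (15) + 5 = 20 → 'u'
  'a' (0) + 5 = 5 → 'f'
  'i' (8) + 5 = 13 → 'n'
  'r' (17) + 5 = 22 → 'w'
Result = "wjufnw"


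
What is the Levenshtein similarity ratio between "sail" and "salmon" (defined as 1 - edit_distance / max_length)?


Word 1: "sail" (length 4)
Word 2: "salmon" (length 6)
One optimal edit sequence:
  1. keep 's'
  2. keep 'a'
  3. insert 'l'  (+1)
  4. insert 'm'  (+1)
  5. substitute 'i' -> 'o'  (+1)
  6. substitute 'l' -> 'n'  (+1)
Edit distance = 4
Max length = max(4, 6) = 6
Similarity = 1 - 4/6
= 0.3333


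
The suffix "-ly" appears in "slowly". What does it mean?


Suffix: -ly
As in: slowly -> slow + -ly
Meaning = in a manner


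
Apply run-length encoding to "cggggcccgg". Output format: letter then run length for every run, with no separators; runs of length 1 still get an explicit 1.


String: "cggggcccgg"
Scanning for consecutive runs:
  'c' x 1
  'g' x 4
  'c' x 3
  'g' x 2
RLE = "c1g4c3g2"


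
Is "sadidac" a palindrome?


Word: "sadidac"
Reversed: "cadidas"
Forward == Backward? sadidac != cadidas
Palindrome = No


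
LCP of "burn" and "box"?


Word 1: "burn"
Word 2: "box"
Comparing from start:
  Pos 0: 'b' == 'b'
  Pos 1: 'u' != 'o' (stop)
LCP = "b" (length 1)


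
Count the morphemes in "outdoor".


Word: "outdoor"
Morphemes: out- | door
Each morpheme carries meaning
= 2 morphemes


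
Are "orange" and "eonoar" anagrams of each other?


Word 1: "orange" → sorted: aegnor
Word 2: "eonoar" → sorted: aenoor
Same letters? aegnor != aenoor
Anagram = No


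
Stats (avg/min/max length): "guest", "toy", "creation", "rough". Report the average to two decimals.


Lengths: "guest"=5, "toy"=3, "creation"=8, "rough"=5
Sum = 21, Count = 4
Average = 21/4 = 5.25
= avg=5.25, min=3, max=8


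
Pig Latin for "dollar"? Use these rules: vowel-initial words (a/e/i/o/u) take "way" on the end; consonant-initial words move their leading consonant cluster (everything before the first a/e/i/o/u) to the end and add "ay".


Word: "dollar"
Starts with consonant(s) → move to end, add 'ay'
Consonant cluster: "d"
Pig Latin = "ollarday"


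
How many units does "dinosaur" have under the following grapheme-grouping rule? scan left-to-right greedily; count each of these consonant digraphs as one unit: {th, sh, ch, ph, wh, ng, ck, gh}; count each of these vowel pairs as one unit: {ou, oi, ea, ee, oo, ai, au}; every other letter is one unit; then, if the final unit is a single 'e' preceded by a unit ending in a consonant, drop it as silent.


Word: "dinosaur" (8 letters)
Left-to-right scan:
  1. 'd' (letter)
  2. 'i' (letter)
  3. 'n' (letter)
  4. 'o' (letter)
  5. 's' (letter)
  6. 'au' (vowel-pair)
  7. 'r' (letter)
Units from scan: 7
Sound units = 7 units


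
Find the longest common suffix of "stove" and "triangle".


Word 1: "stove"
Word 2: "triangle"
Comparing from end:
  Pos -1: 'e' == 'e'
  Pos -2: 'v' != 'l' (stop)
LCS = "e" (length 1)


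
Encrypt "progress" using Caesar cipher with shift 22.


Word: "progress"
Shift: 22
Each letter → (letter + shift) mod 26:
  'p' (15) + 22 = 11 → 'l'
  'r' (17) + 22 = 13 → 'n'
  'o' (14) + 22 = 10 → 'k'
  'g' (6) + 22 = 2 → 'c'
  'r' (17) + 22 = 13 → 'n'
  'e' (4) + 22 = 0 → 'a'
  's' (18) + 22 = 14 → 'o'
  's' (18) + 22 = 14 → 'o'
Result = "lnkcnaoo"


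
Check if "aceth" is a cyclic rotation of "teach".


Word: "teach", Candidate: "aceth"
Method: check if candidate is substring of word+word
"teachteach" contains "aceth"? No
Is rotation = No


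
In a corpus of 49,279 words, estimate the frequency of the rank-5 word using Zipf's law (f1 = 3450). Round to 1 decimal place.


Zipf's law: f(r) = f(1) / r
f(1) = 3450
f(5) = 3450 / 5
= 690.0 occurrences


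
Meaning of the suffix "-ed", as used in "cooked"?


Suffix: -ed
As in: cooked -> cook + -ed
Meaning = past tense


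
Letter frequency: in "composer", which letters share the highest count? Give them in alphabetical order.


Word: "composer"
Letter counts:
  'c': 1
  'e': 1
  'm': 1
  'o': 2
  'p': 1
  'r': 1
  's': 1
Maximum count = 2
Most frequent = 'o' (2 times each)


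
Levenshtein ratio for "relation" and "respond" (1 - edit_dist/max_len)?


Word 1: "relation" (length 8)
Word 2: "respond" (length 7)
One optimal edit sequence:
  1. keep 'r'
  2. keep 'e'
  3. delete 'l'  (+1)
  4. delete 'a'  (+1)
  5. substitute 't' -> 's'  (+1)
  6. substitute 'i' -> 'p'  (+1)
  7. keep 'o'
  8. keep 'n'
  9. insert 'd'  (+1)
Edit distance = 5
Max length = max(8, 7) = 8
Similarity = 1 - 5/8
= 0.3750


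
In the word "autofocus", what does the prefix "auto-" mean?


Prefix: auto-
Example: autofocus (auto- + focus)
Meaning = self


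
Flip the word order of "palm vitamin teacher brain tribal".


Original: "palm vitamin teacher brain tribal"
Words (1..n): palm | vitamin | teacher | brain | tribal
Reversed (n..1): tribal | brain | teacher | vitamin | palm
Result = "tribal brain teacher vitamin palm"


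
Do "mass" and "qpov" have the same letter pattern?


Pattern of "mass": [0, 1, 2, 2]
Pattern of "qpov": [0, 1, 2, 3]
Patterns do not match
Same pattern = No


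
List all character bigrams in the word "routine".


Word: "routine" (length 7)
Number of bigrams = 7 - 2 + 1 = 6
  Position 0: "ro"
  Position 1: "ou"
  Position 2: "ut"
  Position 3: "ti"
  Position 4: "in"
  Position 5: "ne"
Bigrams = "ro", "ou", "ut", "ti", "in", "ne"


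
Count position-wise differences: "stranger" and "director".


Comparing character by character (same length = 8):
  Pos 0: 's' vs 'd' !=
  Pos 1: 't' vs 'i' !=
  Pos 2: 'r' vs 'r' =
  Pos 3: 'a' vs 'e' !=
  Pos 4: 'n' vs 'c' !=
  Pos 5: 'g' vs 't' !=
  Pos 6: 'e' vs 'o' !=
  Pos 7: 'r' vs 'r' =
Hamming distance = 6


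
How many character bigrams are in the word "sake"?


Word: "sake" (length 4)
Number of 2-grams = length - 2 + 1 = 4 - 2 + 1
= 3


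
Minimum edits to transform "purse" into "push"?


Word 1: "purse" (length 5)
Word 2: "push" (length 4)
One optimal edit sequence (insert/delete/substitute each cost 1):
  1. keep 'p'
  2. keep 'u'
  3. delete 'r'  (+1)
  4. keep 's'
  5. substitute 'e' -> 'h'  (+1)
Total edit operations: 2
Edit distance = 2


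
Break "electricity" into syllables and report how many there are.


Word: "electricity"
Syllable breakdown: e · lec · tric · i · ty
Counting: 5 parts
= 5 syllables


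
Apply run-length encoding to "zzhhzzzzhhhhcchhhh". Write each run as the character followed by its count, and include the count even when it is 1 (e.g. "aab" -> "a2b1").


String: "zzhhzzzzhhhhcchhhh"
Scanning for consecutive runs:
  'z' x 2
  'h' x 2
  'z' x 4
  'h' x 4
  'c' x 2
  'h' x 4
RLE = "z2h2z4h4c2h4"


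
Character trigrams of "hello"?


Word: "hello" (length 5)
Number of trigrams = 5 - 3 + 1 = 3
  Position 0: "hel"
  Position 1: "ell"
  Position 2: "llo"
Trigrams = "hel", "ell", "llo"


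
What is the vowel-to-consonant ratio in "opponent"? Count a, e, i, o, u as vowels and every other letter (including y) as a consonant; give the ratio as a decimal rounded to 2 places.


Word: "opponent"
Vowels (a,e,i,o,u): 3
Consonants: 5
Ratio = 3/5
= 0.60


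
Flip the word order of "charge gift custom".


Original: "charge gift custom"
Words (1..n): charge | gift | custom
Reversed (n..1): custom | gift | charge
Result = "custom gift charge"


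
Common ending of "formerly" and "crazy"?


Word 1: "formerly"
Word 2: "crazy"
Comparing from end:
  Pos -1: 'y' == 'y'
  Pos -2: 'l' != 'z' (stop)
LCS = "y" (length 1)


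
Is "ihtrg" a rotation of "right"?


Word: "right", Candidate: "ihtrg"
Method: check if candidate is substring of word+word
"rightright" contains "ihtrg"? No
Is rotation = No


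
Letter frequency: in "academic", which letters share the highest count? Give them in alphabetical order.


Word: "academic"
Letter counts:
  'a': 2
  'c': 2
  'd': 1
  'e': 1
  'i': 1
  'm': 1
Maximum count = 2
Most frequent = 'a', 'c' (2 times each)


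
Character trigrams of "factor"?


Word: "factor" (length 6)
Number of trigrams = 6 - 3 + 1 = 4
  Position 0: "fac"
  Position 1: "act"
  Position 2: "cto"
  Position 3: "tor"
Trigrams = "fac", "act", "cto", "tor"


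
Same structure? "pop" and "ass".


Pattern of "pop": [0, 1, 0]
Pattern of "ass": [0, 1, 1]
Patterns do not match
Same pattern = No


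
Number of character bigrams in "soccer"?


Word: "soccer" (length 6)
Number of 2-grams = length - 2 + 1 = 6 - 2 + 1
= 5


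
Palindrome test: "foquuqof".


Word: "foquuqof"
Reversed: "foquuqof"
Forward == Backward? foquuqof == foquuqof
Palindrome = Yes


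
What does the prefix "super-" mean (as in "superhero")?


Prefix: super-
As in: superhero -> super- + hero
Meaning = above / beyond


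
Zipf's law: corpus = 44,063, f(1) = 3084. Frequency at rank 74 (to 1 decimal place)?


Zipf's law: f(r) = f(1) / r
f(1) = 3084
f(74) = 3084 / 74
= 41.7 occurrences


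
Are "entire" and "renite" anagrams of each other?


Word 1: "entire" → sorted: eeinrt
Word 2: "renite" → sorted: eeinrt
Same letters? eeinrt == eeinrt
Anagram = Yes


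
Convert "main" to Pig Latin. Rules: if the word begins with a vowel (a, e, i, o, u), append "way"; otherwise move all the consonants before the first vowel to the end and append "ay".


Word: "main"
Starts with consonant(s) → move to end, add 'ay'
Consonant cluster: "m"
Pig Latin = "ainmay"


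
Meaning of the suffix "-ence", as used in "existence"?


Suffix: -ence
Example: existence (exist + -ence)
Meaning = state of


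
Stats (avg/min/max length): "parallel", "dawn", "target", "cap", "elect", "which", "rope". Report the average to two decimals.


Lengths: "parallel"=8, "dawn"=4, "target"=6, "cap"=3, "elect"=5, "which"=5, "rope"=4
Sum = 35, Count = 7
Average = 35/7 = 5.00
= avg=5.00, min=3, max=8


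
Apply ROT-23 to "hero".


Word: "hero"
Shift: 23
Each letter → (letter + shift) mod 26:
  'h' (7) + 23 = 4 → 'e'
  'e' (4) + 23 = 1 → 'b'
  'r' (17) + 23 = 14 → 'o'
  'o' (14) + 23 = 11 → 'l'
Result = "ebol"


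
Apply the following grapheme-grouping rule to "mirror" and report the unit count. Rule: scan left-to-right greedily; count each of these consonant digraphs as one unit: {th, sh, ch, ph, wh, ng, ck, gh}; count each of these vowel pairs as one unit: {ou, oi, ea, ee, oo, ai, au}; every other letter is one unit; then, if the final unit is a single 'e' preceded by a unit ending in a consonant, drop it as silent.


Word: "mirror" (6 letters)
Left-to-right scan:
  (1) 'm' (letter)
  (2) 'i' (letter)
  (3) 'r' (letter)
  (4) 'r' (letter)
  (5) 'o' (letter)
  (6) 'r' (letter)
Units from scan: 6
Sound units = 6 units


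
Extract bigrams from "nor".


Word: "nor" (length 3)
Number of bigrams = 3 - 2 + 1 = 2
  Position 0: "no"
  Position 1: "or"
Bigrams = "no", "or"


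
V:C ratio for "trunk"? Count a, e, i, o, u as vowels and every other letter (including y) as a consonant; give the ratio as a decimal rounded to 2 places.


Word: "trunk"
Vowels (a,e,i,o,u): 1
Consonants: 4
Ratio = 1/4
= 0.25


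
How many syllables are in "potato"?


Word: "potato"
Syllable breakdown: po-ta-to
Counting: 3 parts
= 3 syllables


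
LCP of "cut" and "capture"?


Word 1: "cut"
Word 2: "capture"
Comparing from start:
  Pos 0: 'c' == 'c'
  Pos 1: 'u' != 'a' (stop)
LCP = "c" (length 1)


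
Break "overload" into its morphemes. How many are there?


Word: "overload"
Morphemes: over- | load
Each morpheme carries meaning
= 2 morphemes


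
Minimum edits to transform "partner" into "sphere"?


Word 1: "partner" (length 7)
Word 2: "sphere" (length 6)
One optimal edit sequence (insert/delete/substitute each cost 1):
  1. delete 'p'  (+1)
  2. delete 'a'  (+1)
  3. substitute 'r' -> 's'  (+1)
  4. substitute 't' -> 'p'  (+1)
  5. substitute 'n' -> 'h'  (+1)
  6. keep 'e'
  7. keep 'r'
  8. insert 'e'  (+1)
Total edit operations: 6
Edit distance = 6


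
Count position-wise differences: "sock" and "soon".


Comparing character by character (same length = 4):
  Pos 0: 's' vs 's' =
  Pos 1: 'o' vs 'o' =
  Pos 2: 'c' vs 'o' !=
  Pos 3: 'k' vs 'n' !=
Hamming distance = 2


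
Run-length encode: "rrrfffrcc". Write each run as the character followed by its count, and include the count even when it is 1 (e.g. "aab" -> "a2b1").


String: "rrrfffrcc"
Scanning for consecutive runs:
  'r' x 3
  'f' x 3
  'r' x 1
  'c' x 2
RLE = "r3f3r1c2"


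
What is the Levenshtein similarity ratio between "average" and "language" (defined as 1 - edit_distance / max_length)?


Word 1: "average" (length 7)
Word 2: "language" (length 8)
One optimal edit sequence:
  1. insert 'l'  (+1)
  2. keep 'a'
  3. substitute 'v' -> 'n'  (+1)
  4. substitute 'e' -> 'g'  (+1)
  5. substitute 'r' -> 'u'  (+1)
  6. keep 'a'
  7. keep 'g'
  8. keep 'e'
Edit distance = 4
Max length = max(7, 8) = 8
Similarity = 1 - 4/8
= 0.5000


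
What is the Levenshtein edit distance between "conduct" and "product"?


Word 1: "conduct" (length 7)
Word 2: "product" (length 7)
One optimal edit sequence (insert/delete/substitute each cost 1):
  1. substitute 'c' -> 'p'  (+1)
  2. substitute 'o' -> 'r'  (+1)
  3. substitute 'n' -> 'o'  (+1)
  4. keep 'd'
  5. keep 'u'
  6. keep 'c'
  7. keep 't'
Total edit operations: 3
Edit distance = 3


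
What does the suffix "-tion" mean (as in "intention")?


Suffix: -tion
Example: intention = intend + -tion, with a spelling change
Meaning = act or process


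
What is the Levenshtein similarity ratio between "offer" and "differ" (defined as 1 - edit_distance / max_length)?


Word 1: "offer" (length 5)
Word 2: "differ" (length 6)
One optimal edit sequence:
  1. insert 'd'  (+1)
  2. substitute 'o' -> 'i'  (+1)
  3. keep 'f'
  4. keep 'f'
  5. keep 'e'
  6. keep 'r'
Edit distance = 2
Max length = max(5, 6) = 6
Similarity = 1 - 2/6
= 0.6667


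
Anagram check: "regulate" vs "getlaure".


Word 1: "regulate" → sorted: aeeglrtu
Word 2: "getlaure" → sorted: aeeglrtu
Same letters? aeeglrtu == aeeglrtu
Anagram = Yes


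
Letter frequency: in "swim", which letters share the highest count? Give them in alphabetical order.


Word: "swim"
Letter counts:
  'i': 1
  'm': 1
  's': 1
  'w': 1
Maximum count = 1
Most frequent = 'i', 'm', 's', 'w' (1 time each)


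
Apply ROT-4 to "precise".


Word: "precise"
Shift: 4
Each letter → (letter + shift) mod 26:
  'p' (15) + 4 = 19 → 't'
  'r' (17) + 4 = 21 → 'v'
  'e' (4) + 4 = 8 → 'i'
  'c' (2) + 4 = 6 → 'g'
  'i' (8) + 4 = 12 → 'm'
  's' (18) + 4 = 22 → 'w'
  'e' (4) + 4 = 8 → 'i'
Result = "tvigmwi"


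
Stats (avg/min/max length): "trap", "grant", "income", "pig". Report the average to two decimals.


Lengths: "trap"=4, "grant"=5, "income"=6, "pig"=3
Sum = 18, Count = 4
Average = 18/4 = 4.50
= avg=4.50, min=3, max=6


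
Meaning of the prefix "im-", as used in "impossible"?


Prefix: im-
As in: impossible -> im- + possible
Meaning = not / into


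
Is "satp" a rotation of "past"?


Word: "past", Candidate: "satp"
Method: check if candidate is substring of word+word
"pastpast" contains "satp"? No
Is rotation = No


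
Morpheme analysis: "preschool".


Word: "preschool"
Morphemes: pre- | school
Each morpheme carries meaning
= 2 morphemes


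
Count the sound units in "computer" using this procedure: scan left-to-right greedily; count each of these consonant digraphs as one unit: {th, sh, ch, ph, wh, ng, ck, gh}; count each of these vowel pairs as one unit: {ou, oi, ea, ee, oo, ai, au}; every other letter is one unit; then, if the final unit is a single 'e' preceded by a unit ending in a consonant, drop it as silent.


Word: "computer" (8 letters)
Left-to-right scan:
  (1) 'c' (letter)
  (2) 'o' (letter)
  (3) 'm' (letter)
  (4) 'p' (letter)
  (5) 'u' (letter)
  (6) 't' (letter)
  (7) 'e' (letter)
  (8) 'r' (letter)
Units from scan: 8
Sound units = 8 units


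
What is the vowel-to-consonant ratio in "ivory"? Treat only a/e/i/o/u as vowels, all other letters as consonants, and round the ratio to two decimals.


Word: "ivory"
Vowels (a,e,i,o,u): 2
Consonants: 3
Ratio = 2/3
= 0.67


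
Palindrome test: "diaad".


Word: "diaad"
Reversed: "daaid"
Forward == Backward? diaad != daaid
Palindrome = No


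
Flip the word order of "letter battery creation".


Original: "letter battery creation"
Words (1..n): letter | battery | creation
Reversed (n..1): creation | battery | letter
Result = "creation battery letter"


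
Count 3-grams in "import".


Word: "import" (length 6)
Number of 3-grams = length - 3 + 1 = 6 - 3 + 1
= 4


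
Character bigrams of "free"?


Word: "free" (length 4)
Number of bigrams = 4 - 2 + 1 = 3
  Position 0: "fr"
  Position 1: "re"
  Position 2: "ee"
Bigrams = "fr", "re", "ee"


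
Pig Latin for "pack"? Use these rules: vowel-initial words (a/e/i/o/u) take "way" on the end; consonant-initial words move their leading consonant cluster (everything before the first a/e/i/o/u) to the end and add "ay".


Word: "pack"
Starts with consonant(s) → move to end, add 'ay'
Consonant cluster: "p"
Pig Latin = "ackpay"


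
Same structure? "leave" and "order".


Pattern of "leave": [0, 1, 2, 3, 1]
Pattern of "order": [0, 1, 2, 3, 1]
Patterns match
Same pattern = Yes


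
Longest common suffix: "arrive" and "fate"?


Word 1: "arrive"
Word 2: "fate"
Comparing from end:
  Pos -1: 'e' == 'e'
  Pos -2: 'v' != 't' (stop)
LCS = "e" (length 1)


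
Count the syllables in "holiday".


Word: "holiday"
Syllable breakdown: hol · i · day
Counting: 3 parts
= 3 syllables
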